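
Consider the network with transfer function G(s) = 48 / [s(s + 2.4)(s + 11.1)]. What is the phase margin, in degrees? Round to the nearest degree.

Gain crossover: |G(jω)| = 1 at ω ≈ 1.51 rad/s.
∠G(j1.51) = −90° − arctan(1.51/2.4) − arctan(1.51/11.1) ≈ -129.94°
PM = 180° + (-129.94°) = 50.06°

50°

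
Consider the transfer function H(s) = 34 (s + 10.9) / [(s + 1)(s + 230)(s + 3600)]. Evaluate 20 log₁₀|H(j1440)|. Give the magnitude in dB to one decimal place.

|j1440 + 10.9| = √(1440² + 10.9²) = 1440
|j1440 + 1| = √(1440² + 1²) = 1440
|j1440 + 230| = √(1440² + 230²) = 1458
|j1440 + 3600| = √(1440² + 3600²) = 3877
|H(j1440)| = 34 × 1440 / (1440 × 1458 × 3877) = 6.0135e-06
20 log₁₀(6.0135e-06) = -104.42 dB

-104.4 dB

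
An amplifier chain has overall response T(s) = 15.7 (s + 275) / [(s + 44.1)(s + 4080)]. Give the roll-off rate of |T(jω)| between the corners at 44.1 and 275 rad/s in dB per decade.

-20 dB/decade

In this band the factors already past their corner are: pole at 44.1; net slope = -20 dB/decade.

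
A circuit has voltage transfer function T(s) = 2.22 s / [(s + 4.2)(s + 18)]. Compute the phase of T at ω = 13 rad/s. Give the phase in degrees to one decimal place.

∠(j13) = 90.00°
∠(j13 + 4.2) = arctan(13/4.2) = 72.10°
∠(j13 + 18) = arctan(13/18) = 35.84°
∠T(j13) = 90.00° − (72.10° + 35.84°) = -17.93°

-17.9°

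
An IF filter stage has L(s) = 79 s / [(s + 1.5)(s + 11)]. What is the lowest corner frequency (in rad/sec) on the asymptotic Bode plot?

1.5 rad/sec

Break frequencies occur at each pole and zero magnitude: 1.5 rad/sec, 11 rad/sec.
The lowest is 1.5 rad/sec.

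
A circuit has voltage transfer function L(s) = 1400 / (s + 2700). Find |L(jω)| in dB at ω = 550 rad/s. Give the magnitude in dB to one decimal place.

-5.9 dB

|j550 + 2700| = √(550² + 2700²) = 2755
|L(j550)| = 1400 / 2755 = 0.50808
20 log₁₀(0.50808) = -5.88 dB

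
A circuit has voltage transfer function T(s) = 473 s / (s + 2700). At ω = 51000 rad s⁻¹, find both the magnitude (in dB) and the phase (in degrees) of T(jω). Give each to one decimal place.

|T| = 53.5 dB, ∠T = 3.0°

|j51000| = 5.1e+04
|j51000 + 2700| = √(51000² + 2700²) = 5.107e+04
|T(j51000)| = 473 × 5.1e+04 / 5.107e+04 = 472.34
20 log₁₀(472.34) = 53.49 dB
∠(j51000) = 90.00°
∠(j51000 + 2700) = arctan(51000/2700) = 86.97°
∠T(j51000) = 90.00° − 86.97° = 3.03°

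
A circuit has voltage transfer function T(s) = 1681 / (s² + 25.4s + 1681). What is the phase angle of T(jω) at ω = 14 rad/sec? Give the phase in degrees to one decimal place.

∠[(j14)² + 25.4(j14) + 1681] = ∠[1485 + j355.6] = 13.47°
∠T(j14) = −13.47° = -13.47°

-13.5°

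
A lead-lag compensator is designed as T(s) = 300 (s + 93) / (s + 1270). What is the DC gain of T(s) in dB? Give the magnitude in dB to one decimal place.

26.8 dB

T(0) = 300 × 93 / 1270 = 21.969
20 log₁₀(21.969) = 26.84 dB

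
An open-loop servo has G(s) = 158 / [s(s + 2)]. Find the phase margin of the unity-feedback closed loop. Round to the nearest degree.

9 deg

Gain crossover: |G(jω)| = 1 at ω ≈ 12.5 rad s⁻¹.
∠G(j12.5) = −90° − arctan(12.5/2) ≈ -170.90°
PM = 180° + (-170.90°) = 9.10°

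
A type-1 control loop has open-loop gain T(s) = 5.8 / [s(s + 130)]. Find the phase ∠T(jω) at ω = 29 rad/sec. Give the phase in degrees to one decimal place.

∠(j29 + 130) = arctan(29/130) = 12.58°
∠(j29) = 90.00°
∠T(j29) = − (12.58° + 90.00°) = -102.58°

-102.6 deg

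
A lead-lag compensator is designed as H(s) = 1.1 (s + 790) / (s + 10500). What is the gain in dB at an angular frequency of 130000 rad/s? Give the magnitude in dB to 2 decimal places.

|j130000 + 790| = √(130000² + 790²) = 1.3e+05
|j130000 + 10500| = √(130000² + 10500²) = 1.304e+05
|H(j130000)| = 1.1 × 1.3e+05 / 1.304e+05 = 1.0964
20 log₁₀(1.0964) = 0.800 dB

0.80 dB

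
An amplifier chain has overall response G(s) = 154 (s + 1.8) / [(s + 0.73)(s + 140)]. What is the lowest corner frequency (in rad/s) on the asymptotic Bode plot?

0.73 rad/s

Break frequencies occur at each pole and zero magnitude: 0.73 rad/s, 1.8 rad/s, 140 rad/s.
The lowest is 0.73 rad/s.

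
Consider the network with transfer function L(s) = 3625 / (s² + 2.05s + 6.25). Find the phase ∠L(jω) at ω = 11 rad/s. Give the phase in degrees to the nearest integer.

∠[(j11)² + 2.05(j11) + 6.25] = ∠[-114.75 + j22.55] = 168.88°
∠L(j11) = −168.88° = -168.88°

-169 deg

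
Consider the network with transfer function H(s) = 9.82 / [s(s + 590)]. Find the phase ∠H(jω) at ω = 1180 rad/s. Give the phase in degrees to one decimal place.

∠(j1180 + 590) = arctan(1180/590) = 63.43°
∠(j1180) = 90.00°
∠H(j1180) = − (63.43° + 90.00°) = -153.43°

-153.4 deg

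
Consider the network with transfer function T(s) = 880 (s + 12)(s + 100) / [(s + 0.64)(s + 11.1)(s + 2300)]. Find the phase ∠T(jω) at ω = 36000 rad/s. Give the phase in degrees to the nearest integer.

-87°

∠(j36000 + 12) = arctan(36000/12) = 89.98°
∠(j36000 + 100) = arctan(36000/100) = 89.84°
∠(j36000 + 0.64) = arctan(36000/0.64) = 90.00°
∠(j36000 + 11.1) = arctan(36000/11.1) = 89.98°
∠(j36000 + 2300) = arctan(36000/2300) = 86.34°
∠T(j36000) = 89.98° + 89.84° − (90.00° + 89.98° + 86.34°) = -86.50°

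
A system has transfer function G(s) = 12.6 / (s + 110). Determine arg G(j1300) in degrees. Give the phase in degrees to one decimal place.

-85.2 deg

∠(j1300 + 110) = arctan(1300/110) = 85.16°
∠G(j1300) = −85.16° = -85.16°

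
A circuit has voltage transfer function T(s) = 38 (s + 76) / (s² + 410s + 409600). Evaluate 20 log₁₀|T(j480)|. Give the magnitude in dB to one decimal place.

-23.2 dB

|j480 + 76| = √(480² + 76²) = 486
|(j480)² + 410(j480) + 409600| = |1.792e+05 + j1.968e+05| = 2.662e+05
|T(j480)| = 38 × 486 / 2.662e+05 = 0.069383
20 log₁₀(0.069383) = -23.17 dB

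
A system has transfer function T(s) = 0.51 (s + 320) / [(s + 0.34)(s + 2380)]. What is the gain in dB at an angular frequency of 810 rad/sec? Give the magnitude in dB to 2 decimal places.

|j810 + 320| = √(810² + 320²) = 870.9
|j810 + 0.34| = √(810² + 0.34²) = 810
|j810 + 2380| = √(810² + 2380²) = 2514
|T(j810)| = 0.51 × 870.9 / (810 × 2514) = 0.00021812
20 log₁₀(0.00021812) = -73.226 dB

-73.23 dB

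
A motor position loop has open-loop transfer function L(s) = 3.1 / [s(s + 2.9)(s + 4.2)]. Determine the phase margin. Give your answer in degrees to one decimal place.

Gain crossover: |L(jω)| = 1 at ω ≈ 0.253 rad/s.
∠L(j0.253) = −90° − arctan(0.253/2.9) − arctan(0.253/4.2) ≈ -98.44°
PM = 180° + (-98.44°) = 81.56°

81.6°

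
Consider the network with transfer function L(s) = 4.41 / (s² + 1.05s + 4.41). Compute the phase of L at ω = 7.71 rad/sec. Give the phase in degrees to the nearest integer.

∠[(j7.71)² + 1.05(j7.71) + 4.41] = ∠[-55.034 + j8.0955] = 171.63°
∠L(j7.71) = −171.63° = -171.63°

-172 deg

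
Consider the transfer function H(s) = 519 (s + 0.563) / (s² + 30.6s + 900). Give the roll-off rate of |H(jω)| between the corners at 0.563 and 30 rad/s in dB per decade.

20 dB/decade

In this band the factors already past their corner are: zero at 0.563; net slope = 20 dB/decade.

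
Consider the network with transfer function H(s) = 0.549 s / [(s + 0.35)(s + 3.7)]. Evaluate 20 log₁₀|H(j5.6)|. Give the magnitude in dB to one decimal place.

|j5.6| = 5.6
|j5.6 + 0.35| = √(5.6² + 0.35²) = 5.611
|j5.6 + 3.7| = √(5.6² + 3.7²) = 6.712
|H(j5.6)| = 0.549 × 5.6 / (5.611 × 6.712) = 0.081635
20 log₁₀(0.081635) = -21.76 dB

-21.8 dB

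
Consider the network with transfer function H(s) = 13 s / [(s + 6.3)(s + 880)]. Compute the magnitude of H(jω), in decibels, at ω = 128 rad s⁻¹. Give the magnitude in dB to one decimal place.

|j128| = 128
|j128 + 6.3| = √(128² + 6.3²) = 128.2
|j128 + 880| = √(128² + 880²) = 889.3
|H(j128)| = 13 × 128 / (128.2 × 889.3) = 0.014601
20 log₁₀(0.014601) = -36.71 dB

-36.7 dB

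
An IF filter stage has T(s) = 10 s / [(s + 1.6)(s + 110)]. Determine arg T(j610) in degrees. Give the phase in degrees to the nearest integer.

-80°

∠(j610) = 90.00°
∠(j610 + 1.6) = arctan(610/1.6) = 89.85°
∠(j610 + 110) = arctan(610/110) = 79.78°
∠T(j610) = 90.00° − (89.85° + 79.78°) = -79.63°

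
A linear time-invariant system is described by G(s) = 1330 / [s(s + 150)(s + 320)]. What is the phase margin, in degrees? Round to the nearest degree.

90°

Gain crossover: |G(jω)| = 1 at ω ≈ 0.0277 rad s⁻¹.
∠G(j0.0277) = −90° − arctan(0.0277/150) − arctan(0.0277/320) ≈ -90.02°
PM = 180° + (-90.02°) = 89.98°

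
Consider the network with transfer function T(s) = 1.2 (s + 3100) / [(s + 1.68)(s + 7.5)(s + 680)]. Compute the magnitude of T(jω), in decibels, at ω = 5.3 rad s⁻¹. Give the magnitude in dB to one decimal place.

|j5.3 + 3100| = √(5.3² + 3100²) = 3100
|j5.3 + 1.68| = √(5.3² + 1.68²) = 5.56
|j5.3 + 7.5| = √(5.3² + 7.5²) = 9.184
|j5.3 + 680| = √(5.3² + 680²) = 680
|T(j5.3)| = 1.2 × 3100 / (5.56 × 9.184 × 680) = 0.10714
20 log₁₀(0.10714) = -19.40 dB

-19.4 dB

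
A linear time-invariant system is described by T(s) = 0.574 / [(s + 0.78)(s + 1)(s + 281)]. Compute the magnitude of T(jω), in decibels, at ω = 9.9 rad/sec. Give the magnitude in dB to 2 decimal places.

|j9.9 + 0.78| = √(9.9² + 0.78²) = 9.931
|j9.9 + 1| = √(9.9² + 1²) = 9.95
|j9.9 + 281| = √(9.9² + 281²) = 281.2
|T(j9.9)| = 0.574 / (9.931 × 9.95 × 281.2) = 2.0659e-05
20 log₁₀(2.0659e-05) = -93.698 dB

-93.70 dB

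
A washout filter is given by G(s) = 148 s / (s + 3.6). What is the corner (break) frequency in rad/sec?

3.6 rad/sec

The single real pole at s = −3.6 gives a corner at ω = 3.6 rad/sec.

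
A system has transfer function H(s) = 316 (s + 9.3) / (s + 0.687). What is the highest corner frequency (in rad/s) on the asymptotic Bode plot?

9.3 rad/s

Break frequencies occur at each pole and zero magnitude: 0.687 rad/s, 9.3 rad/s.
The highest is 9.3 rad/s.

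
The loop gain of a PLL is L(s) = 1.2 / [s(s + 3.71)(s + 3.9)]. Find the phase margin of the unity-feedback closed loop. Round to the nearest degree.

88°

Gain crossover: |L(jω)| = 1 at ω ≈ 0.0829 rad s⁻¹.
∠L(j0.0829) = −90° − arctan(0.0829/3.71) − arctan(0.0829/3.9) ≈ -92.50°
PM = 180° + (-92.50°) = 87.50°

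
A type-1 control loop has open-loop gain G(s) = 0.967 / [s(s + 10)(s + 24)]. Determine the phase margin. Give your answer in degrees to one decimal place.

Gain crossover: |G(jω)| = 1 at ω ≈ 0.00403 rad/s.
∠G(j0.00403) = −90° − arctan(0.00403/10) − arctan(0.00403/24) ≈ -90.03°
PM = 180° + (-90.03°) = 89.97°

90.0°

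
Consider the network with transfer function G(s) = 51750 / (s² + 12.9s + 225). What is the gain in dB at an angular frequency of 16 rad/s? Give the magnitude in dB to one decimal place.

47.9 dB

|(j16)² + 12.9(j16) + 225| = |-31 + j206.4| = 208.7
|G(j16)| = 51750 / 208.7 = 247.95
20 log₁₀(247.95) = 47.89 dB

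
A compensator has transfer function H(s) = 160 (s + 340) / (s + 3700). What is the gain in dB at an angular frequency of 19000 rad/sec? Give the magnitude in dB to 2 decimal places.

43.92 dB

|j19000 + 340| = √(19000² + 340²) = 1.9e+04
|j19000 + 3700| = √(19000² + 3700²) = 1.936e+04
|H(j19000)| = 160 × 1.9e+04 / 1.936e+04 = 157.07
20 log₁₀(157.07) = 43.922 dB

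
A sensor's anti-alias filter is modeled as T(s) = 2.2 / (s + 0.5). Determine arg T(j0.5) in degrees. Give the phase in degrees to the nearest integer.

-45°

∠(j0.5 + 0.5) = arctan(0.5/0.5) = 45.00°
∠T(j0.5) = −45.00° = -45.00°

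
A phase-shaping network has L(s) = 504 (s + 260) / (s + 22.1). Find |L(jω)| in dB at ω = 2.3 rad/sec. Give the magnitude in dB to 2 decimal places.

75.41 dB

|j2.3 + 260| = √(2.3² + 260²) = 260
|j2.3 + 22.1| = √(2.3² + 22.1²) = 22.22
|L(j2.3)| = 504 × 260 / 22.22 = 5897.8
20 log₁₀(5897.8) = 75.414 dB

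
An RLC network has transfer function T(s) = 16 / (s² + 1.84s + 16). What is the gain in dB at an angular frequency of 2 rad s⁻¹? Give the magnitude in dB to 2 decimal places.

|(j2)² + 1.84(j2) + 16| = |12 + j3.68| = 12.55
|T(j2)| = 16 / 12.55 = 1.2747
20 log₁₀(1.2747) = 2.108 dB

2.11 dB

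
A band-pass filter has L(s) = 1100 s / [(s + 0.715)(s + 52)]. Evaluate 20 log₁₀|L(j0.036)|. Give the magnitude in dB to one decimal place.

0.5 dB

|j0.036| = 0.036
|j0.036 + 0.715| = √(0.036² + 0.715²) = 0.7159
|j0.036 + 52| = √(0.036² + 52²) = 52
|L(j0.036)| = 1100 × 0.036 / (0.7159 × 52) = 1.0637
20 log₁₀(1.0637) = 0.54 dB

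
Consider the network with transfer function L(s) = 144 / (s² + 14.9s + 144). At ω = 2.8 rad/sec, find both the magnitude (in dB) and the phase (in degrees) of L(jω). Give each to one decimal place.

|(j2.8)² + 14.9(j2.8) + 144| = |136.16 + j41.72| = 142.4
|L(j2.8)| = 144 / 142.4 = 1.0112
20 log₁₀(1.0112) = 0.10 dB
∠[(j2.8)² + 14.9(j2.8) + 144] = ∠[136.16 + j41.72] = 17.04°
∠L(j2.8) = −17.04° = -17.04°

|L| = 0.1 dB, ∠L = -17.0°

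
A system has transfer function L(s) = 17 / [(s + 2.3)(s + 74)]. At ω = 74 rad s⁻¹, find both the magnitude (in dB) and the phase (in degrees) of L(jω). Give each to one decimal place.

|L| = -53.2 dB, ∠L = -133.2 deg

|j74 + 2.3| = √(74² + 2.3²) = 74.04
|j74 + 74| = √(74² + 74²) = 104.7
|L(j74)| = 17 / (74.04 × 104.7) = 0.0021941
20 log₁₀(0.0021941) = -53.17 dB
∠(j74 + 2.3) = arctan(74/2.3) = 88.22°
∠(j74 + 74) = arctan(74/74) = 45.00°
∠L(j74) = − (88.22° + 45.00°) = -133.22°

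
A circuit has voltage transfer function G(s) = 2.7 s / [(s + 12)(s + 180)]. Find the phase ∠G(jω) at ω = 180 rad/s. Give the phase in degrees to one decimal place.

∠(j180) = 90.00°
∠(j180 + 12) = arctan(180/12) = 86.19°
∠(j180 + 180) = arctan(180/180) = 45.00°
∠G(j180) = 90.00° − (86.19° + 45.00°) = -41.19°

-41.2 deg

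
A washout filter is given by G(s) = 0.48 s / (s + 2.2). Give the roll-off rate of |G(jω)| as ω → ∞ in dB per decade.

With 1 zero and 1 pole, the high-frequency asymptotic slope is 20 × (1 − 1) = 0 dB/decade.

0 dB/decade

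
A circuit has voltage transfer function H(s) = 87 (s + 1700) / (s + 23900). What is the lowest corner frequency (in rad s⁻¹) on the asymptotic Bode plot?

1700 rad s⁻¹

Break frequencies occur at each pole and zero magnitude: 1700 rad s⁻¹, 23900 rad s⁻¹.
The lowest is 1700 rad s⁻¹.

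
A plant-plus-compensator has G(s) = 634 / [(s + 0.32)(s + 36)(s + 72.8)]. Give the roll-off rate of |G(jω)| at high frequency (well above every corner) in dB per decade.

-60 dB/decade

With 0 zeros and 3 poles, the high-frequency asymptotic slope is 20 × (0 − 3) = -60 dB/decade.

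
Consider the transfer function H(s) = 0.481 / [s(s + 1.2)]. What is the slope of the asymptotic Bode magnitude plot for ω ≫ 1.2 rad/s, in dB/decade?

With 0 zeros and 2 poles, the high-frequency asymptotic slope is 20 × (0 − 2) = -40 dB/decade.

-40 dB/decade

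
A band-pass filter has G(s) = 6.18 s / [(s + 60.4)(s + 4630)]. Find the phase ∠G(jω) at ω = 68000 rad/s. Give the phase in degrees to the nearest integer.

∠(j68000) = 90.00°
∠(j68000 + 60.4) = arctan(68000/60.4) = 89.95°
∠(j68000 + 4630) = arctan(68000/4630) = 86.10°
∠G(j68000) = 90.00° − (89.95° + 86.10°) = -86.05°

-86°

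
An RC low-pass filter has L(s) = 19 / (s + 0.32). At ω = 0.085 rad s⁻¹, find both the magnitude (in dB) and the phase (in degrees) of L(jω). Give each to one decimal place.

|j0.085 + 0.32| = √(0.085² + 0.32²) = 0.3311
|L(j0.085)| = 19 / 0.3311 = 57.385
20 log₁₀(57.385) = 35.18 dB
∠(j0.085 + 0.32) = arctan(0.085/0.32) = 14.88°
∠L(j0.085) = −14.88° = -14.88°

|L| = 35.2 dB, ∠L = -14.9 deg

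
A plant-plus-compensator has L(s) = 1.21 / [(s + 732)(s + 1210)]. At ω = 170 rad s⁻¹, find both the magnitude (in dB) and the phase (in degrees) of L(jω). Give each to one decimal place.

|L| = -117.6 dB, ∠L = -21.1°

|j170 + 732| = √(170² + 732²) = 751.5
|j170 + 1210| = √(170² + 1210²) = 1222
|L(j170)| = 1.21 / (751.5 × 1222) = 1.3178e-06
20 log₁₀(1.3178e-06) = -117.60 dB
∠(j170 + 732) = arctan(170/732) = 13.07°
∠(j170 + 1210) = arctan(170/1210) = 8.00°
∠L(j170) = − (13.07° + 8.00°) = -21.07°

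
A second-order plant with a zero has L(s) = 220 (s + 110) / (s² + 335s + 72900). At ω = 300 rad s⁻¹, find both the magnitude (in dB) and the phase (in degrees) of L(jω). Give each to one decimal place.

|j300 + 110| = √(300² + 110²) = 319.5
|(j300)² + 335(j300) + 72900| = |-17100 + j1.005e+05| = 1.019e+05
|L(j300)| = 220 × 319.5 / 1.019e+05 = 0.68956
20 log₁₀(0.68956) = -3.23 dB
∠(j300 + 110) = arctan(300/110) = 69.86°
∠[(j300)² + 335(j300) + 72900] = ∠[-17100 + j1.005e+05] = 99.66°
∠L(j300) = 69.86° − 99.66° = -29.79°

|L| = -3.2 dB, ∠L = -29.8°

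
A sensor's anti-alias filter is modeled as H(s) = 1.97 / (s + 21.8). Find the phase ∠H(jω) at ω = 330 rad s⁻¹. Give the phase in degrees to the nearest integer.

∠(j330 + 21.8) = arctan(330/21.8) = 86.22°
∠H(j330) = −86.22° = -86.22°

-86°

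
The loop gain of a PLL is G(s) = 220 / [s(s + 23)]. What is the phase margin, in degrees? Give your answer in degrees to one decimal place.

68.8°

Gain crossover: |G(jω)| = 1 at ω ≈ 8.92 rad/s.
∠G(j8.92) = −90° − arctan(8.92/23) ≈ -111.19°
PM = 180° + (-111.19°) = 68.81°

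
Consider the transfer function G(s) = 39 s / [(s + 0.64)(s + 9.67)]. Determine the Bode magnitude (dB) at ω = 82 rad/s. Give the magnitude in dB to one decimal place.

-6.5 dB

|j82| = 82
|j82 + 0.64| = √(82² + 0.64²) = 82
|j82 + 9.67| = √(82² + 9.67²) = 82.57
|G(j82)| = 39 × 82 / (82 × 82.57) = 0.47232
20 log₁₀(0.47232) = -6.52 dB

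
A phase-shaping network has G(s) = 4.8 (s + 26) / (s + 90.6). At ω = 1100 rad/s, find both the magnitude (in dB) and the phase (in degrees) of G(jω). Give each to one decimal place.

|j1100 + 26| = √(1100² + 26²) = 1100
|j1100 + 90.6| = √(1100² + 90.6²) = 1104
|G(j1100)| = 4.8 × 1100 / 1104 = 4.7851
20 log₁₀(4.7851) = 13.60 dB
∠(j1100 + 26) = arctan(1100/26) = 88.65°
∠(j1100 + 90.6) = arctan(1100/90.6) = 85.29°
∠G(j1100) = 88.65° − 85.29° = 3.35°

|G| = 13.6 dB, ∠G = 3.4°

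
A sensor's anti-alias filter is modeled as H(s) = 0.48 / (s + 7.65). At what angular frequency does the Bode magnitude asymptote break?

The single real pole at s = −7.65 gives a corner at ω = 7.65 rad/s.

7.65 rad/s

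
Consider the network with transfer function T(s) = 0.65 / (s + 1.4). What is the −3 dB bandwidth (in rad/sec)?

For a single-pole low-pass, the −3 dB point is at the pole: ω = 1.4 rad/sec.

1.4 rad/sec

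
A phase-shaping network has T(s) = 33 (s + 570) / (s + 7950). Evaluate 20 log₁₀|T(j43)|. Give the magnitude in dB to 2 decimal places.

|j43 + 570| = √(43² + 570²) = 571.6
|j43 + 7950| = √(43² + 7950²) = 7950
|T(j43)| = 33 × 571.6 / 7950 = 2.3727
20 log₁₀(2.3727) = 7.505 dB

7.50 dB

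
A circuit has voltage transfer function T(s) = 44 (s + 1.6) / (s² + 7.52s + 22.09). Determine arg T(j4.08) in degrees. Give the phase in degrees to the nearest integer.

-11°

∠(j4.08 + 1.6) = arctan(4.08/1.6) = 68.59°
∠[(j4.08)² + 7.52(j4.08) + 22.09] = ∠[5.4436 + j30.682] = 79.94°
∠T(j4.08) = 68.59° − 79.94° = -11.35°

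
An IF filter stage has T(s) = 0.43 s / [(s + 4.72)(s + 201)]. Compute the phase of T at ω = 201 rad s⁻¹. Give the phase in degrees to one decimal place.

∠(j201) = 90.00°
∠(j201 + 4.72) = arctan(201/4.72) = 88.65°
∠(j201 + 201) = arctan(201/201) = 45.00°
∠T(j201) = 90.00° − (88.65° + 45.00°) = -43.65°

-43.7 deg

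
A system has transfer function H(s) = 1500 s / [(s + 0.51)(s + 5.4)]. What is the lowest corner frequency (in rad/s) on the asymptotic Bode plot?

0.51 rad/s

Break frequencies occur at each pole and zero magnitude: 0.51 rad/s, 5.4 rad/s.
The lowest is 0.51 rad/s.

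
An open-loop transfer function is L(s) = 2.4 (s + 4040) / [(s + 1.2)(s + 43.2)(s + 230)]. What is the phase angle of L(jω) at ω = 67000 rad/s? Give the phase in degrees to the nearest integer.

∠(j67000 + 4040) = arctan(67000/4040) = 86.55°
∠(j67000 + 1.2) = arctan(67000/1.2) = 90.00°
∠(j67000 + 43.2) = arctan(67000/43.2) = 89.96°
∠(j67000 + 230) = arctan(67000/230) = 89.80°
∠L(j67000) = 86.55° − (90.00° + 89.96° + 89.80°) = -183.22°

-183°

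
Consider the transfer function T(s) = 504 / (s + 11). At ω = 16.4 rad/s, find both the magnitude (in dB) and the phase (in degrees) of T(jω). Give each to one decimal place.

|T| = 28.1 dB, ∠T = -56.1°

|j16.4 + 11| = √(16.4² + 11²) = 19.75
|T(j16.4)| = 504 / 19.75 = 25.522
20 log₁₀(25.522) = 28.14 dB
∠(j16.4 + 11) = arctan(16.4/11) = 56.15°
∠T(j16.4) = −56.15° = -56.15°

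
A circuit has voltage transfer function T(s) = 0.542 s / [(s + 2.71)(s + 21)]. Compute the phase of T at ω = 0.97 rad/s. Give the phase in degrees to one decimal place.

67.7°

∠(j0.97) = 90.00°
∠(j0.97 + 2.71) = arctan(0.97/2.71) = 19.69°
∠(j0.97 + 21) = arctan(0.97/21) = 2.64°
∠T(j0.97) = 90.00° − (19.69° + 2.64°) = 67.66°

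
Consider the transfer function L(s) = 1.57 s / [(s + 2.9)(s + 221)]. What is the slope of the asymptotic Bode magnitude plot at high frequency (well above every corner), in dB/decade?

-20 dB/decade

With 1 zero and 2 poles, the high-frequency asymptotic slope is 20 × (1 − 2) = -20 dB/decade.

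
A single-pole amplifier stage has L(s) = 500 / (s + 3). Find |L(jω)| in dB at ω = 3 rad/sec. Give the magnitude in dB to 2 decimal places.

41.43 dB

|j3 + 3| = √(3² + 3²) = 4.243
|L(j3)| = 500 / 4.243 = 117.85
20 log₁₀(117.85) = 41.427 dB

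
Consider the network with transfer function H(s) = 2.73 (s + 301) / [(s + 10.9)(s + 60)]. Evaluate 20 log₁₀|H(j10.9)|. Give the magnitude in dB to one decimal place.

-1.2 dB

|j10.9 + 301| = √(10.9² + 301²) = 301.2
|j10.9 + 10.9| = √(10.9² + 10.9²) = 15.41
|j10.9 + 60| = √(10.9² + 60²) = 60.98
|H(j10.9)| = 2.73 × 301.2 / (15.41 × 60.98) = 0.87472
20 log₁₀(0.87472) = -1.16 dB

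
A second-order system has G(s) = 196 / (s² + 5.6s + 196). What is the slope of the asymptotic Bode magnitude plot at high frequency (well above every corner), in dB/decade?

With 0 zeros and 2 poles, the high-frequency asymptotic slope is 20 × (0 − 2) = -40 dB/decade.

-40 dB/decade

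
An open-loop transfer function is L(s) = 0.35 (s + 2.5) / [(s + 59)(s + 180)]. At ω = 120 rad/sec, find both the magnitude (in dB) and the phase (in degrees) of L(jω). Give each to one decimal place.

|L| = -56.8 dB, ∠L = -8.7°

|j120 + 2.5| = √(120² + 2.5²) = 120
|j120 + 59| = √(120² + 59²) = 133.7
|j120 + 180| = √(120² + 180²) = 216.3
|L(j120)| = 0.35 × 120 / (133.7 × 216.3) = 0.0014522
20 log₁₀(0.0014522) = -56.76 dB
∠(j120 + 2.5) = arctan(120/2.5) = 88.81°
∠(j120 + 59) = arctan(120/59) = 63.82°
∠(j120 + 180) = arctan(120/180) = 33.69°
∠L(j120) = 88.81° − (63.82° + 33.69°) = -8.70°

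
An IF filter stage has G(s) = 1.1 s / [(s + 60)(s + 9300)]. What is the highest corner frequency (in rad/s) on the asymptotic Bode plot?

Break frequencies occur at each pole and zero magnitude: 60 rad/s, 9300 rad/s.
The highest is 9300 rad/s.

9300 rad/s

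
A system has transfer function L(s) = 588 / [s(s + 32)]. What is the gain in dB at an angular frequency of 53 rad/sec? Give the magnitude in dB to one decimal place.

-14.9 dB

|j53 + 32| = √(53² + 32²) = 61.91
|j53| = 53
|L(j53)| = 588 / (61.91 × 53) = 0.1792
20 log₁₀(0.1792) = -14.93 dB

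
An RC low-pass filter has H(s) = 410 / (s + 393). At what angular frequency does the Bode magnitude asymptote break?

393 rad/sec

The single real pole at s = −393 gives a corner at ω = 393 rad/sec.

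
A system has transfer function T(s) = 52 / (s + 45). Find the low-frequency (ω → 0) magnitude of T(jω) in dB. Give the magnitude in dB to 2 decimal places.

1.26 dB

T(0) = 52 / 45 = 1.1556
20 log₁₀(1.1556) = 1.256 dB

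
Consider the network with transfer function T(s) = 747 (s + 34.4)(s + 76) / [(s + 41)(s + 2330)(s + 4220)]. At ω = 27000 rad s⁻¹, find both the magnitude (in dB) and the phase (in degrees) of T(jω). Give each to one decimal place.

|j27000 + 34.4| = √(27000² + 34.4²) = 2.7e+04
|j27000 + 76| = √(27000² + 76²) = 2.7e+04
|j27000 + 41| = √(27000² + 41²) = 2.7e+04
|j27000 + 2330| = √(27000² + 2330²) = 2.71e+04
|j27000 + 4220| = √(27000² + 4220²) = 2.733e+04
|T(j27000)| = 747 × 2.7e+04 × 2.7e+04 / (2.7e+04 × 2.71e+04 × 2.733e+04) = 0.027234
20 log₁₀(0.027234) = -31.30 dB
∠(j27000 + 34.4) = arctan(27000/34.4) = 89.93°
∠(j27000 + 76) = arctan(27000/76) = 89.84°
∠(j27000 + 41) = arctan(27000/41) = 89.91°
∠(j27000 + 2330) = arctan(27000/2330) = 85.07°
∠(j27000 + 4220) = arctan(27000/4220) = 81.12°
∠T(j27000) = 89.93° + 89.84° − (89.91° + 85.07° + 81.12°) = -76.33°

|T| = -31.3 dB, ∠T = -76.3 deg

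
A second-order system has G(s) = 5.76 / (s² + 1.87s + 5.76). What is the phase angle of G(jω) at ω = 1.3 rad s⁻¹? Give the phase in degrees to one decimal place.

∠[(j1.3)² + 1.87(j1.3) + 5.76] = ∠[4.07 + j2.431] = 30.85°
∠G(j1.3) = −30.85° = -30.85°

-30.8 deg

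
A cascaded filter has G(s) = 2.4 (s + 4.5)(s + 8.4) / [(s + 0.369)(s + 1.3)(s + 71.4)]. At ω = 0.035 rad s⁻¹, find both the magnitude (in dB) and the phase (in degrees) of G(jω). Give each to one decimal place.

|j0.035 + 4.5| = √(0.035² + 4.5²) = 4.5
|j0.035 + 8.4| = √(0.035² + 8.4²) = 8.4
|j0.035 + 0.369| = √(0.035² + 0.369²) = 0.3707
|j0.035 + 1.3| = √(0.035² + 1.3²) = 1.3
|j0.035 + 71.4| = √(0.035² + 71.4²) = 71.4
|G(j0.035)| = 2.4 × 4.5 × 8.4 / (0.3707 × 1.3 × 71.4) = 2.636
20 log₁₀(2.636) = 8.42 dB
∠(j0.035 + 4.5) = arctan(0.035/4.5) = 0.45°
∠(j0.035 + 8.4) = arctan(0.035/8.4) = 0.24°
∠(j0.035 + 0.369) = arctan(0.035/0.369) = 5.42°
∠(j0.035 + 1.3) = arctan(0.035/1.3) = 1.54°
∠(j0.035 + 71.4) = arctan(0.035/71.4) = 0.03°
∠G(j0.035) = 0.45° + 0.24° − (5.42° + 1.54° + 0.03°) = -6.30°

|G| = 8.4 dB, ∠G = -6.3 deg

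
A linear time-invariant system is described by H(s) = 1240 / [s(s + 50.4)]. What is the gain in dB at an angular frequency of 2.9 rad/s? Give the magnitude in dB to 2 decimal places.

18.56 dB

|j2.9 + 50.4| = √(2.9² + 50.4²) = 50.48
|j2.9| = 2.9
|H(j2.9)| = 1240 / (50.48 × 2.9) = 8.4698
20 log₁₀(8.4698) = 18.558 dB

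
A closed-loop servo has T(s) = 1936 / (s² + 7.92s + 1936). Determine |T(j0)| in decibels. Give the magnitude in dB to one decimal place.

0.0 dB

T(0) = 1936 / 1936 = 1
20 log₁₀(1) = 0.00 dB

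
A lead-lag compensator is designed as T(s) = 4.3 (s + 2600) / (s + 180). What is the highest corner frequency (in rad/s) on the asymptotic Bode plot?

Break frequencies occur at each pole and zero magnitude: 180 rad/s, 2600 rad/s.
The highest is 2600 rad/s.

2600 rad/s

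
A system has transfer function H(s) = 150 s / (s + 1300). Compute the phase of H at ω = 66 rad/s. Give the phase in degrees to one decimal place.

87.1°

∠(j66) = 90.00°
∠(j66 + 1300) = arctan(66/1300) = 2.91°
∠H(j66) = 90.00° − 2.91° = 87.09°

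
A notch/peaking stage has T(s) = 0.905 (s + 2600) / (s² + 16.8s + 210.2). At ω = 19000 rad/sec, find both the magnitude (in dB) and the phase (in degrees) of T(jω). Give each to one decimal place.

|T| = -86.4 dB, ∠T = -97.7°

|j19000 + 2600| = √(19000² + 2600²) = 1.918e+04
|(j19000)² + 16.8(j19000) + 210.2| = |-3.61e+08 + j3.192e+05| = 3.61e+08
|T(j19000)| = 0.905 × 1.918e+04 / 3.61e+08 = 4.8075e-05
20 log₁₀(4.8075e-05) = -86.36 dB
∠(j19000 + 2600) = arctan(19000/2600) = 82.21°
∠[(j19000)² + 16.8(j19000) + 210.2] = ∠[-3.61e+08 + j3.192e+05] = 179.95°
∠T(j19000) = 82.21° − 179.95° = -97.74°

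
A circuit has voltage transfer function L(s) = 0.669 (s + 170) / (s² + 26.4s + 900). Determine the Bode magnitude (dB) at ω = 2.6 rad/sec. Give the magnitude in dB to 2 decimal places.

|j2.6 + 170| = √(2.6² + 170²) = 170
|(j2.6)² + 26.4(j2.6) + 900| = |893.24 + j68.64| = 895.9
|L(j2.6)| = 0.669 × 170 / 895.9 = 0.12696
20 log₁₀(0.12696) = -17.926 dB

-17.93 dB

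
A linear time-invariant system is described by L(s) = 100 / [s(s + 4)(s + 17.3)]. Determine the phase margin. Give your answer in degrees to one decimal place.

Gain crossover: |L(jω)| = 1 at ω ≈ 1.36 rad/s.
∠L(j1.36) = −90° − arctan(1.36/4) − arctan(1.36/17.3) ≈ -113.33°
PM = 180° + (-113.33°) = 66.67°

66.7°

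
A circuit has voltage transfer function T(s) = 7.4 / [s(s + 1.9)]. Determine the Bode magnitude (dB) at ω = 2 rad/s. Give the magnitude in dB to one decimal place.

|j2 + 1.9| = √(2² + 1.9²) = 2.759
|j2| = 2
|T(j2)| = 7.4 / (2.759 × 2) = 1.3412
20 log₁₀(1.3412) = 2.55 dB

2.6 dB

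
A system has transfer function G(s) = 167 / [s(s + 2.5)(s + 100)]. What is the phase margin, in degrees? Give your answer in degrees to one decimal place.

Gain crossover: |G(jω)| = 1 at ω ≈ 0.647 rad/s.
∠G(j0.647) = −90° − arctan(0.647/2.5) − arctan(0.647/100) ≈ -104.87°
PM = 180° + (-104.87°) = 75.13°

75.1 deg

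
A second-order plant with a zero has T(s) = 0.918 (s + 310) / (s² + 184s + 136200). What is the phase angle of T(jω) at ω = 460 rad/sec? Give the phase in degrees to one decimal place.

∠(j460 + 310) = arctan(460/310) = 56.02°
∠[(j460)² + 184(j460) + 136200] = ∠[-75400 + j84640] = 131.70°
∠T(j460) = 56.02° − 131.70° = -75.67°

-75.7°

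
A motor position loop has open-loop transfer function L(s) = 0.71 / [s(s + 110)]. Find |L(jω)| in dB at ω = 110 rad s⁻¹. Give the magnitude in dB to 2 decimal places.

-87.64 dB

|j110 + 110| = √(110² + 110²) = 155.6
|j110| = 110
|L(j110)| = 0.71 / (155.6 × 110) = 4.1491e-05
20 log₁₀(4.1491e-05) = -87.641 dB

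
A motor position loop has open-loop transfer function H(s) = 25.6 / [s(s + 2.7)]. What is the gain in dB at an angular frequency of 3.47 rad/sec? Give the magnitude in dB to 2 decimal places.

|j3.47 + 2.7| = √(3.47² + 2.7²) = 4.397
|j3.47| = 3.47
|H(j3.47)| = 25.6 / (4.397 × 3.47) = 1.678
20 log₁₀(1.678) = 4.496 dB

4.50 dB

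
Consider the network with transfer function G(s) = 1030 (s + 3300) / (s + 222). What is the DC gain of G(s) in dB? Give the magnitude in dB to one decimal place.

83.7 dB

G(0) = 1030 × 3300 / 222 = 15311
20 log₁₀(15311) = 83.70 dB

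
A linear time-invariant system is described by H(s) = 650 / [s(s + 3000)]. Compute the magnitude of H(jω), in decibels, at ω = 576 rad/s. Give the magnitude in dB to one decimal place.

-68.6 dB

|j576 + 3000| = √(576² + 3000²) = 3055
|j576| = 576
|H(j576)| = 650 / (3055 × 576) = 0.00036941
20 log₁₀(0.00036941) = -68.65 dB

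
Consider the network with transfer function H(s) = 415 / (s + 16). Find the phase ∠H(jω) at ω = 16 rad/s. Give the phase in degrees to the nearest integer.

∠(j16 + 16) = arctan(16/16) = 45.00°
∠H(j16) = −45.00° = -45.00°

-45°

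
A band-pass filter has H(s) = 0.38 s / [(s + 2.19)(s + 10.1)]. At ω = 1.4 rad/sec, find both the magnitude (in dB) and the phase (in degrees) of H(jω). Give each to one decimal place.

|j1.4| = 1.4
|j1.4 + 2.19| = √(1.4² + 2.19²) = 2.599
|j1.4 + 10.1| = √(1.4² + 10.1²) = 10.2
|H(j1.4)| = 0.38 × 1.4 / (2.599 × 10.2) = 0.020073
20 log₁₀(0.020073) = -33.95 dB
∠(j1.4) = 90.00°
∠(j1.4 + 2.19) = arctan(1.4/2.19) = 32.59°
∠(j1.4 + 10.1) = arctan(1.4/10.1) = 7.89°
∠H(j1.4) = 90.00° − (32.59° + 7.89°) = 49.52°

|H| = -33.9 dB, ∠H = 49.5 deg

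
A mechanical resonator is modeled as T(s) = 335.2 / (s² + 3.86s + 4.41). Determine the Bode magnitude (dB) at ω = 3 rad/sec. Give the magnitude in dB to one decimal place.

28.6 dB

|(j3)² + 3.86(j3) + 4.41| = |-4.59 + j11.58| = 12.46
|T(j3)| = 335.2 / 12.46 = 26.91
20 log₁₀(26.91) = 28.60 dB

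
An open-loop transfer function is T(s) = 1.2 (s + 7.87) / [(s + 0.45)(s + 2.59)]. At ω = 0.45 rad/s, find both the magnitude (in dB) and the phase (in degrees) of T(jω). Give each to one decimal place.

|T| = 15.0 dB, ∠T = -51.6°

|j0.45 + 7.87| = √(0.45² + 7.87²) = 7.883
|j0.45 + 0.45| = √(0.45² + 0.45²) = 0.6364
|j0.45 + 2.59| = √(0.45² + 2.59²) = 2.629
|T(j0.45)| = 1.2 × 7.883 / (0.6364 × 2.629) = 5.6543
20 log₁₀(5.6543) = 15.05 dB
∠(j0.45 + 7.87) = arctan(0.45/7.87) = 3.27°
∠(j0.45 + 0.45) = arctan(0.45/0.45) = 45.00°
∠(j0.45 + 2.59) = arctan(0.45/2.59) = 9.86°
∠T(j0.45) = 3.27° − (45.00° + 9.86°) = -51.58°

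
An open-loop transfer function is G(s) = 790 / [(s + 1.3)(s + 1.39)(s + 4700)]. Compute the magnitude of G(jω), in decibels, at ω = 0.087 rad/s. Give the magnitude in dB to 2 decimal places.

|j0.087 + 1.3| = √(0.087² + 1.3²) = 1.303
|j0.087 + 1.39| = √(0.087² + 1.39²) = 1.393
|j0.087 + 4700| = √(0.087² + 4700²) = 4700
|G(j0.087)| = 790 / (1.303 × 1.393 × 4700) = 0.09263
20 log₁₀(0.09263) = -20.665 dB

-20.66 dB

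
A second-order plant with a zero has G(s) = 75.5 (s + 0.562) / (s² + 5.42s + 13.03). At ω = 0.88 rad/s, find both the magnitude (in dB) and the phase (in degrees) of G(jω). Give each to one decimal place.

|j0.88 + 0.562| = √(0.88² + 0.562²) = 1.044
|(j0.88)² + 5.42(j0.88) + 13.03| = |12.256 + j4.7696| = 13.15
|G(j0.88)| = 75.5 × 1.044 / 13.15 = 5.9945
20 log₁₀(5.9945) = 15.56 dB
∠(j0.88 + 0.562) = arctan(0.88/0.562) = 57.44°
∠[(j0.88)² + 5.42(j0.88) + 13.03] = ∠[12.256 + j4.7696] = 21.26°
∠G(j0.88) = 57.44° − 21.26° = 36.17°

|G| = 15.6 dB, ∠G = 36.2°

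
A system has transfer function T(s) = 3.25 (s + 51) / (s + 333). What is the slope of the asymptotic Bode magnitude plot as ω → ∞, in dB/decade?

0 dB/decade

With 1 zero and 1 pole, the high-frequency asymptotic slope is 20 × (1 − 1) = 0 dB/decade.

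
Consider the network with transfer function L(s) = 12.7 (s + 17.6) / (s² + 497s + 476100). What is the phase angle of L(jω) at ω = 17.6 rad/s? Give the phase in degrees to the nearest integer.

∠(j17.6 + 17.6) = arctan(17.6/17.6) = 45.00°
∠[(j17.6)² + 497(j17.6) + 476100] = ∠[4.7579e+05 + j8747.2] = 1.05°
∠L(j17.6) = 45.00° − 1.05° = 43.95°

44 deg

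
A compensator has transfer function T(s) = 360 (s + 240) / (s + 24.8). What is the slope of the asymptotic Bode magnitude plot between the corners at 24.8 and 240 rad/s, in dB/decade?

-20 dB/decade

In this band the factors already past their corner are: pole at 24.8; net slope = -20 dB/decade.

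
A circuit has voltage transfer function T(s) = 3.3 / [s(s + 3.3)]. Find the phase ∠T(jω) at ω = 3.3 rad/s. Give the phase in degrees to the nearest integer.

-135°

∠(j3.3 + 3.3) = arctan(3.3/3.3) = 45.00°
∠(j3.3) = 90.00°
∠T(j3.3) = − (45.00° + 90.00°) = -135.00°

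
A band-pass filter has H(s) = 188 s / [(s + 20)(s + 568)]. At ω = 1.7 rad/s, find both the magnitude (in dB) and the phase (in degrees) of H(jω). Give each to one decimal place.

|H| = -31.0 dB, ∠H = 85.0°

|j1.7| = 1.7
|j1.7 + 20| = √(1.7² + 20²) = 20.07
|j1.7 + 568| = √(1.7² + 568²) = 568
|H(j1.7)| = 188 × 1.7 / (20.07 × 568) = 0.028033
20 log₁₀(0.028033) = -31.05 dB
∠(j1.7) = 90.00°
∠(j1.7 + 20) = arctan(1.7/20) = 4.86°
∠(j1.7 + 568) = arctan(1.7/568) = 0.17°
∠H(j1.7) = 90.00° − (4.86° + 0.17°) = 84.97°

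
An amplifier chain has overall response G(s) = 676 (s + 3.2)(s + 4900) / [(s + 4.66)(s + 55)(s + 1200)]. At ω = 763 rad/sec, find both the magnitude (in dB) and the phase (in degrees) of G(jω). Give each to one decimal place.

|j763 + 3.2| = √(763² + 3.2²) = 763
|j763 + 4900| = √(763² + 4900²) = 4959
|j763 + 4.66| = √(763² + 4.66²) = 763
|j763 + 55| = √(763² + 55²) = 765
|j763 + 1200| = √(763² + 1200²) = 1422
|G(j763)| = 676 × 763 × 4959 / (763 × 765 × 1422) = 3.0816
20 log₁₀(3.0816) = 9.78 dB
∠(j763 + 3.2) = arctan(763/3.2) = 89.76°
∠(j763 + 4900) = arctan(763/4900) = 8.85°
∠(j763 + 4.66) = arctan(763/4.66) = 89.65°
∠(j763 + 55) = arctan(763/55) = 85.88°
∠(j763 + 1200) = arctan(763/1200) = 32.45°
∠G(j763) = 89.76° + 8.85° − (89.65° + 85.88° + 32.45°) = -109.37°

|G| = 9.8 dB, ∠G = -109.4°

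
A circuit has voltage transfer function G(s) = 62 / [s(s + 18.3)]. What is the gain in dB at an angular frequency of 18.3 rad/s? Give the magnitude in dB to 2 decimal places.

-17.66 dB

|j18.3 + 18.3| = √(18.3² + 18.3²) = 25.88
|j18.3| = 18.3
|G(j18.3)| = 62 / (25.88 × 18.3) = 0.13091
20 log₁₀(0.13091) = -17.661 dB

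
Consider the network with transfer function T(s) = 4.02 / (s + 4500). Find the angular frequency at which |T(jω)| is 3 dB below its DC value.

For a single-pole low-pass, the −3 dB point is at the pole: ω = 4500 rad/s.

4500 rad/s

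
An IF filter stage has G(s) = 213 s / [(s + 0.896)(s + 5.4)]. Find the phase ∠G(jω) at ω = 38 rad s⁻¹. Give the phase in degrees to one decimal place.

-80.6°

∠(j38) = 90.00°
∠(j38 + 0.896) = arctan(38/0.896) = 88.65°
∠(j38 + 5.4) = arctan(38/5.4) = 81.91°
∠G(j38) = 90.00° − (88.65° + 81.91°) = -80.56°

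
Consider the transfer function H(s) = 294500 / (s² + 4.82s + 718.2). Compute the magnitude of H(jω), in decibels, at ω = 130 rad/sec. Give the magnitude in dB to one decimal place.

|(j130)² + 4.82(j130) + 718.2| = |-16182 + j626.6| = 1.619e+04
|H(j130)| = 294500 / 1.619e+04 = 18.186
20 log₁₀(18.186) = 25.19 dB

25.2 dB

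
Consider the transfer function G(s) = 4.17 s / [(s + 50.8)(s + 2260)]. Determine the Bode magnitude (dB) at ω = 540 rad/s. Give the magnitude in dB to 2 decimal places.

|j540| = 540
|j540 + 50.8| = √(540² + 50.8²) = 542.4
|j540 + 2260| = √(540² + 2260²) = 2324
|G(j540)| = 4.17 × 540 / (542.4 × 2324) = 0.0017867
20 log₁₀(0.0017867) = -54.959 dB

-54.96 dB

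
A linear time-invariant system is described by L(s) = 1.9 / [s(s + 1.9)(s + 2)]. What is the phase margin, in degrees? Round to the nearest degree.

63 deg

Gain crossover: |L(jω)| = 1 at ω ≈ 0.472 rad s⁻¹.
∠L(j0.472) = −90° − arctan(0.472/1.9) − arctan(0.472/2) ≈ -117.24°
PM = 180° + (-117.24°) = 62.76°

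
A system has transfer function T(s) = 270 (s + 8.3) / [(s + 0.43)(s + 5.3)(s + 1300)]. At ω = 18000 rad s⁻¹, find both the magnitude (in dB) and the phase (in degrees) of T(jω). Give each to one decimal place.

|j18000 + 8.3| = √(18000² + 8.3²) = 1.8e+04
|j18000 + 0.43| = √(18000² + 0.43²) = 1.8e+04
|j18000 + 5.3| = √(18000² + 5.3²) = 1.8e+04
|j18000 + 1300| = √(18000² + 1300²) = 1.805e+04
|T(j18000)| = 270 × 1.8e+04 / (1.8e+04 × 1.8e+04 × 1.805e+04) = 8.3117e-07
20 log₁₀(8.3117e-07) = -121.61 dB
∠(j18000 + 8.3) = arctan(18000/8.3) = 89.97°
∠(j18000 + 0.43) = arctan(18000/0.43) = 90.00°
∠(j18000 + 5.3) = arctan(18000/5.3) = 89.98°
∠(j18000 + 1300) = arctan(18000/1300) = 85.87°
∠T(j18000) = 89.97° − (90.00° + 89.98° + 85.87°) = -175.88°

|T| = -121.6 dB, ∠T = -175.9°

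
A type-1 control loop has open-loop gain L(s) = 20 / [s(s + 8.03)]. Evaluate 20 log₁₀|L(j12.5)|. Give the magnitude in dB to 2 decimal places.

|j12.5 + 8.03| = √(12.5² + 8.03²) = 14.86
|j12.5| = 12.5
|L(j12.5)| = 20 / (14.86 × 12.5) = 0.10769
20 log₁₀(0.10769) = -19.356 dB

-19.36 dB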